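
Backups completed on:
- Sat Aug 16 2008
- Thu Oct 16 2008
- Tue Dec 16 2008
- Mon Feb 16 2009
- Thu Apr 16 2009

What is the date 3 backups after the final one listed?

The day-of-month is always 16 (61, 61, 62, 59 days between events).
So this recurs on the 16th of every 2 months.
June 2009: Tue Jun 16 2009.
August 2009: Sun Aug 16 2009.
Next: October 2009 → Fri Oct 16 2009.

Fri Oct 16 2009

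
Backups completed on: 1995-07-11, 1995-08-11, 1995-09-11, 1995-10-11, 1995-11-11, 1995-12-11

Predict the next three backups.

1996-01-11, 1996-02-11, 1996-03-11

The day-of-month is always 11 (31, 31, 30, 31, 30 days between events).
So this recurs on the 11th of each month.
January 1996: 1996-01-11.
February 1996: 1996-02-11.
March 1996: 1996-03-11.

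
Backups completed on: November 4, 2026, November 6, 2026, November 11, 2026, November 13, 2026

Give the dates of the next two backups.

Every event lands on a Wednesday or Friday (gaps cycle 2, 5, 2).
So the schedule is: every Wednesday and Friday.
The following Wednesday is November 18, 2026.
Next Friday: November 20, 2026.

November 18, 2026; November 20, 2026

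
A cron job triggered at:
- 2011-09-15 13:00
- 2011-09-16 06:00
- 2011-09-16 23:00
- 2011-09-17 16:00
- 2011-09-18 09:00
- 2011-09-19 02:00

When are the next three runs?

2011-09-19 19:00, 2011-09-20 12:00, 2011-09-21 05:00

Spacing: 17, 17, 17, 17, 17 h — constant 17 h.
2011-09-19 02:00 + 17 h = 2011-09-19 19:00.
2011-09-19 19:00 + 17 h = 2011-09-20 12:00.
2011-09-20 12:00 + 17 h = 2011-09-21 05:00.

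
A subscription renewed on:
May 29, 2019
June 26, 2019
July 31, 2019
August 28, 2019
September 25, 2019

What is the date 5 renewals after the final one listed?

Every date is a Wednesday; gaps 28, 35, 28, 28 days.
Each is the last Wednesday of its month (at least one falls on the 29th or later, ruling out '4th Wednesday').
Last Wednesday of October 2019: October 30, 2019.
November 2019 ends with Wednesday November 27, 2019.
Last Wednesday of December 2019: December 25, 2019.
Last Wednesday of January 2020: January 29, 2020.
Last Wednesday of February 2020: February 26, 2020.

February 26, 2020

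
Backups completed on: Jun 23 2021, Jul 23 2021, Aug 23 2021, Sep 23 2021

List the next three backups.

Each date is the 23rd; the gaps (30, 31, 31) track the month lengths.
The rule is the 23rd of each month.
October 2021: Oct 23 2021.
Next: November 2021 → Nov 23 2021.
December 2021: Dec 23 2021.

Oct 23 2021, Nov 23 2021, Dec 23 2021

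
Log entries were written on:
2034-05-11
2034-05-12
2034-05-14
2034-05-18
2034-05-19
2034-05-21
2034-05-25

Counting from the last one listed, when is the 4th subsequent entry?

2034-06-02

The gap pattern 1, 2, 4, 1, 2, 4 repeats every 3 events.
These are the Thursdays, Fridays and Sundays of each week.
The following Friday is 2034-05-26.
Next Sunday: 2034-05-28.
The following Thursday is 2034-06-01.
The following Friday is 2034-06-02.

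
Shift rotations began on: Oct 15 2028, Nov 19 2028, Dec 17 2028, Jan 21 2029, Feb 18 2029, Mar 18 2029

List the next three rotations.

Gaps: 35, 28, 35, 28, 28 days — a mix of 28 and 35. Every date is a Sunday.
Each is the 3rd Sunday of its month.
April 2029 — 3rd Sunday is Apr 15 2029.
May 2029 — 3rd Sunday is May 20 2029.
3rd Sunday of June 2029: Jun 17 2029.

Apr 15 2029, May 20 2029, Jun 17 2029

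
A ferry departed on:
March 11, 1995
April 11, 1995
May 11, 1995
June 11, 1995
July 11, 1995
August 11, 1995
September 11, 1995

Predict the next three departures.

Gaps: 31, 30, 31, 30, 31, 31 days — not constant. Every event is on the 11th of the month.
Pattern: the 11th of each month.
Next: October 1995 → October 11, 1995.
Next: November 1995 → November 11, 1995.
December 1995: December 11, 1995.

October 11, 1995; November 11, 1995; December 11, 1995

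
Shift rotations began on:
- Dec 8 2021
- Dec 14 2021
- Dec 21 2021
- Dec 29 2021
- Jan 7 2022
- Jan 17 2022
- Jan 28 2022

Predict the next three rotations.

Feb 9 2022, Feb 22 2022, Mar 8 2022

Intervals are 6, 7, 8, 9, 10, 11 days — an arithmetic progression with common difference 1.
Next gap: 12 days. Jan 28 2022 + 12 days = Feb 9 2022.
Next gap: 13 days. Feb 9 2022 + 13 days = Feb 22 2022.
Next gap: 14 days. Feb 22 2022 + 14 days = Mar 8 2022.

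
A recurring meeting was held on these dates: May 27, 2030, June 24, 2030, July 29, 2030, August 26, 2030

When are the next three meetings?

September 30, 2030; October 28, 2030; November 25, 2030

All Mondays; the gaps (28, 35, 28) vary with month length.
This is the last Monday of each month.
Last Monday of September 2030: September 30, 2030.
October 2030 ends with Monday October 28, 2030.
November 2030 ends with Monday November 25, 2030.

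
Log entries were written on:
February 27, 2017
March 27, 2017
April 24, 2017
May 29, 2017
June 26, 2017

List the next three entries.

July 31, 2017; August 28, 2017; September 25, 2017

Every date is a Monday; gaps 28, 28, 35, 28 days.
Each is the last Monday of its month (at least one falls on the 29th or later, ruling out '4th Monday').
July 2017 ends with Monday July 31, 2017.
August 2017 ends with Monday August 28, 2017.
Last Monday of September 2017: September 25, 2017.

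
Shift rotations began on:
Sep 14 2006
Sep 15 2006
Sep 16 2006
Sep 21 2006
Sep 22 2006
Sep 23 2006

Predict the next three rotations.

Gaps: 1, 1, 5, 1, 1 days — not constant, but cyclic with period 3.
The events fall on every Thursday, Friday and Saturday.
The following Thursday is Sep 28 2006.
Next Friday: Sep 29 2006.
Next Saturday: Sep 30 2006.

Sep 28 2006, Sep 29 2006, Sep 30 2006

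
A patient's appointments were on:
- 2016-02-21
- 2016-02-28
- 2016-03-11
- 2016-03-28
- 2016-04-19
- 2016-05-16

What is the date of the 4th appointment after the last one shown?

2016-10-21

Gaps: 7, 12, 17, 22, 27 days — each gap is 5 larger than the previous one.
Next gap: 32 days. 2016-05-16 + 32 days = 2016-06-17.
Next gap: 37 days. 2016-06-17 + 37 days = 2016-07-24.
Next gap: 42 days. 2016-07-24 + 42 days = 2016-09-04.
Next gap: 47 days. 2016-09-04 + 47 days = 2016-10-21.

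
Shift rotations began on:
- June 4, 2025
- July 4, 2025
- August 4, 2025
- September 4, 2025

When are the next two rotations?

October 4, 2025; November 4, 2025

Gaps: 30, 31, 31 days — not constant. Every event is on the 4th of the month.
Pattern: the 4th of each month.
October 2025: October 4, 2025.
November 2025: November 4, 2025.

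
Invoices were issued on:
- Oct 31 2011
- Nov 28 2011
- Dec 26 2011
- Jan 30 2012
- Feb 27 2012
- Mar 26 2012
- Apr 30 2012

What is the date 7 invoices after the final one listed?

These are Mondays with 28, 28, 35, 28, 28, 35-day gaps.
Each is the final Monday of its month — Oct 31 2011 is past the 28th, so '4th Monday' doesn't fit.
Last Monday of May 2012: May 28 2012.
Last Monday of June 2012: Jun 25 2012.
Last Monday of July 2012: Jul 30 2012.
Last Monday of August 2012: Aug 27 2012.
Last Monday of September 2012: Sep 24 2012.
Last Monday of October 2012: Oct 29 2012.
Last Monday of November 2012: Nov 26 2012.

Nov 26 2012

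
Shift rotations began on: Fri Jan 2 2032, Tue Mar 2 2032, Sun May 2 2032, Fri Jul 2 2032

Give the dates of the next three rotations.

Thu Sep 2 2032, Tue Nov 2 2032, Sun Jan 2 2033

Each date is the 2nd; the gaps (60, 61, 61) track the month lengths.
The rule is the 2nd of every 2 months.
September 2032: Thu Sep 2 2032.
Next: November 2032 → Tue Nov 2 2032.
Next: January 2033 → Sun Jan 2 2033.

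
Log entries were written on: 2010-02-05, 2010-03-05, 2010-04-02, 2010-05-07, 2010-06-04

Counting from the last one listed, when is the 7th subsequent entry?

2011-01-07

These are Fridays at 28- or 35-day spacing (28, 28, 35, 28).
The pattern: 1st Friday of the month.
1st Friday of July 2010: 2010-07-02.
1st Friday of August 2010: 2010-08-06.
1st Friday of September 2010: 2010-09-03.
October 2010 — 1st Friday is 2010-10-01.
1st Friday of November 2010: 2010-11-05.
December 2010 — 1st Friday is 2010-12-03.
1st Friday of January 2011: 2011-01-07.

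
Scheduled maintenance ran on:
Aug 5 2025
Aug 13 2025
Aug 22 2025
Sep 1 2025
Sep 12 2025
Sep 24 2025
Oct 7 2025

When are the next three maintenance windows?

Gaps: 8, 9, 10, 11, 12, 13 days — each gap is 1 larger than the previous one.
Next gap: 14 days. Oct 7 2025 + 14 days = Oct 21 2025.
Next gap: 15 days. Oct 21 2025 + 15 days = Nov 5 2025.
Next gap: 16 days. Nov 5 2025 + 16 days = Nov 21 2025.

Oct 21 2025, Nov 5 2025, Nov 21 2025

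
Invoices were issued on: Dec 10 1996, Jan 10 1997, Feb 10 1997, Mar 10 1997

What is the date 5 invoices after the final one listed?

The day-of-month is always 10 (31, 31, 28 days between events).
So this recurs on the 10th of each month.
April 1997: Apr 10 1997.
Next: May 1997 → May 10 1997.
June 1997: Jun 10 1997.
Next: July 1997 → Jul 10 1997.
Next: August 1997 → Aug 10 1997.

Aug 10 1997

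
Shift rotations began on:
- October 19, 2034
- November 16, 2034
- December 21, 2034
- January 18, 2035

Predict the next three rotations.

All dates are Thursdays, 28, 35, 28 days apart.
Specifically, the 3rd Thursday of each month.
February 2035 — 3rd Thursday is February 15, 2035.
3rd Thursday of March 2035: March 15, 2035.
April 2035 — 3rd Thursday is April 19, 2035.

February 15, 2035; March 15, 2035; April 19, 2035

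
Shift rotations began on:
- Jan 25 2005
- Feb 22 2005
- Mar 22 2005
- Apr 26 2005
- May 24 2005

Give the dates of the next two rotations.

Jun 28 2005, Jul 26 2005

These are Tuesdays at 28- or 35-day spacing (28, 28, 35, 28).
The pattern: 4th Tuesday of the month.
4th Tuesday of June 2005: Jun 28 2005.
July 2005 — 4th Tuesday is Jul 26 2005.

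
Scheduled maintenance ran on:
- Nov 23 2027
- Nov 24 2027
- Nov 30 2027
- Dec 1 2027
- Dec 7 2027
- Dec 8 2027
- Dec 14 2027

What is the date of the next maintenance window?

Dec 15 2027

Every event lands on a Tuesday or Wednesday (gaps cycle 1, 6, 1, 6, 1, 6).
So the schedule is: every Tuesday and Wednesday.
The following Wednesday is Dec 15 2027.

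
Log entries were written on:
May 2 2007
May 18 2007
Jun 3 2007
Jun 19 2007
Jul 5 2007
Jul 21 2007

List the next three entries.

Aug 6 2007, Aug 22 2007, Sep 7 2007

Gaps between consecutive events: 16, 16, 16, 16, 16 days — a constant 16-day interval.
Jul 21 2007 + 16 days = Aug 6 2007.
Aug 6 2007 + 16 days = Aug 22 2007.
Aug 22 2007 + 16 days = Sep 7 2007.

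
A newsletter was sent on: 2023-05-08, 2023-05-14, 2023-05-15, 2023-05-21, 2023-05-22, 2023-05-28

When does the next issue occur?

Every event lands on a Monday or Sunday (gaps cycle 6, 1, 6, 1, 6).
So the schedule is: every Monday and Sunday.
The following Monday is 2023-05-29.

2023-05-29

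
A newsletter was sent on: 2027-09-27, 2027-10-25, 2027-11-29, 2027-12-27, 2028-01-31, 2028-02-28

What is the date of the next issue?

2028-03-27

These are Mondays with 28, 35, 28, 35, 28-day gaps.
Each is the final Monday of its month — 2027-11-29 is past the 28th, so '4th Monday' doesn't fit.
Last Monday of March 2028: 2028-03-27.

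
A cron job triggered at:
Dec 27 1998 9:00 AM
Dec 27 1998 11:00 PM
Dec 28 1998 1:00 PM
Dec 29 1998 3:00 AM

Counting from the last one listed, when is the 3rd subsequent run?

Dec 30 1998 9:00 PM

Spacing: 14, 14, 14 h — constant 14 h.
Dec 29 1998 3:00 AM + 14 h = Dec 29 1998 5:00 PM.
Dec 29 1998 5:00 PM + 14 h = Dec 30 1998 7:00 AM.
Dec 30 1998 7:00 AM + 14 h = Dec 30 1998 9:00 PM.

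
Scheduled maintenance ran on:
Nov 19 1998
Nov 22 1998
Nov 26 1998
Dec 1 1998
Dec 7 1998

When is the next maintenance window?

The spacing grows by 1 each time: 3, 4, 5, 6 days.
Next gap: 7 days. Dec 7 1998 + 7 days = Dec 14 1998.

Dec 14 1998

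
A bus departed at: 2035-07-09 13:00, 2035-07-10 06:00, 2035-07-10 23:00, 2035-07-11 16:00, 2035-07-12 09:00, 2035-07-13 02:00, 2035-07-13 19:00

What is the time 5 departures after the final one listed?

2035-07-17 08:00

Gaps: 17, 17, 17, 17, 17, 17 hours — each event is 17 hours after the previous one.
2035-07-13 19:00 + 17 h = 2035-07-14 12:00.
2035-07-14 12:00 + 17 h = 2035-07-15 05:00.
2035-07-15 05:00 + 17 h = 2035-07-15 22:00.
2035-07-15 22:00 + 17 h = 2035-07-16 15:00.
2035-07-16 15:00 + 17 h = 2035-07-17 08:00.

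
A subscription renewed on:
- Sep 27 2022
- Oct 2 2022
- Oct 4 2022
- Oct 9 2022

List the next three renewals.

Every event lands on a Tuesday or Sunday (gaps cycle 5, 2, 5).
So the schedule is: every Tuesday and Sunday.
Next Tuesday: Oct 11 2022.
Next Sunday: Oct 16 2022.
The following Tuesday is Oct 18 2022.

Oct 11 2022, Oct 16 2022, Oct 18 2022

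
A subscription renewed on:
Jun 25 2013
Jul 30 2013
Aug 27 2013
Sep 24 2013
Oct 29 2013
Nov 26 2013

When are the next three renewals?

Dec 31 2013, Jan 28 2014, Feb 25 2014

Every date is a Tuesday; gaps 35, 28, 28, 35, 28 days.
Each is the last Tuesday of its month (at least one falls on the 29th or later, ruling out '4th Tuesday').
Last Tuesday of December 2013: Dec 31 2013.
Last Tuesday of January 2014: Jan 28 2014.
Last Tuesday of February 2014: Feb 25 2014.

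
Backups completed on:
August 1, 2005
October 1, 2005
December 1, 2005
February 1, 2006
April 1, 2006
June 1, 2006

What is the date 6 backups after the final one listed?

Gaps: 61, 61, 62, 59, 61 days — not constant. Every event is on the 1st of the month.
Pattern: the 1st of every 2 months.
August 2006: August 1, 2006.
Next: October 2006 → October 1, 2006.
Next: December 2006 → December 1, 2006.
Next: February 2007 → February 1, 2007.
Next: April 2007 → April 1, 2007.
June 2007: June 1, 2007.

June 1, 2007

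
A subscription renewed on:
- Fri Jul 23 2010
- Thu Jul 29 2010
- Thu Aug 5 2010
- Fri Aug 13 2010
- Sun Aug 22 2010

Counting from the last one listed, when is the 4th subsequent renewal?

Intervals are 6, 7, 8, 9 days — an arithmetic progression with common difference 1.
Next gap: 10 days. Sun Aug 22 2010 + 10 days = Wed Sep 1 2010.
Next gap: 11 days. Wed Sep 1 2010 + 11 days = Sun Sep 12 2010.
Next gap: 12 days. Sun Sep 12 2010 + 12 days = Fri Sep 24 2010.
Next gap: 13 days. Fri Sep 24 2010 + 13 days = Thu Oct 7 2010.

Thu Oct 7 2010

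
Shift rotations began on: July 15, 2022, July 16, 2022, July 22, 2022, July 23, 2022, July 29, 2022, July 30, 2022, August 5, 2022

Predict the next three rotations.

Gaps: 1, 6, 1, 6, 1, 6 days — not constant, but cyclic with period 2.
The events fall on every Friday and Saturday.
The following Saturday is August 6, 2022.
The following Friday is August 12, 2022.
The following Saturday is August 13, 2022.

August 6, 2022; August 12, 2022; August 13, 2022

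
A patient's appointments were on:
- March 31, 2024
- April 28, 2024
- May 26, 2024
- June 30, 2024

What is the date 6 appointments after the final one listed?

These are Sundays with 28, 28, 35-day gaps.
Each is the final Sunday of its month — March 31, 2024 is past the 28th, so '4th Sunday' doesn't fit.
July 2024 ends with Sunday July 28, 2024.
August 2024 ends with Sunday August 25, 2024.
September 2024 ends with Sunday September 29, 2024.
October 2024 ends with Sunday October 27, 2024.
November 2024 ends with Sunday November 24, 2024.
December 2024 ends with Sunday December 29, 2024.

December 29, 2024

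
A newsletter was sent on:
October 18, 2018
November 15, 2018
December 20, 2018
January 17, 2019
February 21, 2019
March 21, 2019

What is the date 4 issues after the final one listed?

July 18, 2019

These are Thursdays at 28- or 35-day spacing (28, 35, 28, 35, 28).
The pattern: 3rd Thursday of the month.
April 2019 — 3rd Thursday is April 18, 2019.
May 2019 — 3rd Thursday is May 16, 2019.
June 2019 — 3rd Thursday is June 20, 2019.
3rd Thursday of July 2019: July 18, 2019.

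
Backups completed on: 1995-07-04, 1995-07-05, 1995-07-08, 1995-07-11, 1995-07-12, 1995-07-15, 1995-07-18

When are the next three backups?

The gap pattern 1, 3, 3, 1, 3, 3 repeats every 3 events.
These are the Tuesdays, Wednesdays and Saturdays of each week.
The following Wednesday is 1995-07-19.
The following Saturday is 1995-07-22.
Next Tuesday: 1995-07-25.

1995-07-19, 1995-07-22, 1995-07-25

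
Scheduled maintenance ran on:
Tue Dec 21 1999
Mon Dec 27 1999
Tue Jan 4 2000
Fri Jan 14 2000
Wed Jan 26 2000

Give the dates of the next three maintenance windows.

Wed Feb 9 2000, Fri Feb 25 2000, Tue Mar 14 2000

Intervals are 6, 8, 10, 12 days — an arithmetic progression with common difference 2.
Next gap: 14 days. Wed Jan 26 2000 + 14 days = Wed Feb 9 2000.
Next gap: 16 days. Wed Feb 9 2000 + 16 days = Fri Feb 25 2000.
Next gap: 18 days. Fri Feb 25 2000 + 18 days = Tue Mar 14 2000.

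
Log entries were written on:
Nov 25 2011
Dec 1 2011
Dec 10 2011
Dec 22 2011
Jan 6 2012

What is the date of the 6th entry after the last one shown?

Intervals are 6, 9, 12, 15 days — an arithmetic progression with common difference 3.
Next gap: 18 days. Jan 6 2012 + 18 days = Jan 24 2012.
Next gap: 21 days. Jan 24 2012 + 21 days = Feb 14 2012.
Next gap: 24 days. Feb 14 2012 + 24 days = Mar 9 2012.
Next gap: 27 days. Mar 9 2012 + 27 days = Apr 5 2012.
Next gap: 30 days. Apr 5 2012 + 30 days = May 5 2012.
Next gap: 33 days. May 5 2012 + 33 days = Jun 7 2012.

Jun 7 2012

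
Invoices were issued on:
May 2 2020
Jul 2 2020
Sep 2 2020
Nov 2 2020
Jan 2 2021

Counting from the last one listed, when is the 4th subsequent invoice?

Gaps: 61, 62, 61, 61 days — not constant. Every event is on the 2nd of the month.
Pattern: the 2nd of every 2 months.
March 2021: Mar 2 2021.
Next: May 2021 → May 2 2021.
July 2021: Jul 2 2021.
September 2021: Sep 2 2021.

Sep 2 2021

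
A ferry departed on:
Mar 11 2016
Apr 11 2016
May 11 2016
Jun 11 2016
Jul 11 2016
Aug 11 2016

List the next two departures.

Sep 11 2016, Oct 11 2016

Each date is the 11th; the gaps (31, 30, 31, 30, 31) track the month lengths.
The rule is the 11th of each month.
September 2016: Sep 11 2016.
Next: October 2016 → Oct 11 2016.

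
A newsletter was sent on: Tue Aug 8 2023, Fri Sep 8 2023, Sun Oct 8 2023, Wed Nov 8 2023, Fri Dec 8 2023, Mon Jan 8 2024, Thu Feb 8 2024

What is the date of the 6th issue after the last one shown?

Thu Aug 8 2024

Gaps: 31, 30, 31, 30, 31, 31 days — not constant. Every event is on the 8th of the month.
Pattern: the 8th of each month.
March 2024: Fri Mar 8 2024.
Next: April 2024 → Mon Apr 8 2024.
Next: May 2024 → Wed May 8 2024.
Next: June 2024 → Sat Jun 8 2024.
July 2024: Mon Jul 8 2024.
August 2024: Thu Aug 8 2024.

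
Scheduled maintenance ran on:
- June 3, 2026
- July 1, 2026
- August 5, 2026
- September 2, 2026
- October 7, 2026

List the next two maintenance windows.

November 4, 2026; December 2, 2026

These are Wednesdays at 28- or 35-day spacing (28, 35, 28, 35).
The pattern: 1st Wednesday of the month.
November 2026 — 1st Wednesday is November 4, 2026.
1st Wednesday of December 2026: December 2, 2026.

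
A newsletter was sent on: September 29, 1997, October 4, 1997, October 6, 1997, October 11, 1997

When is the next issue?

October 13, 1997

The gap pattern 5, 2, 5 repeats every 2 events.
These are the Mondays and Saturdays of each week.
The following Monday is October 13, 1997.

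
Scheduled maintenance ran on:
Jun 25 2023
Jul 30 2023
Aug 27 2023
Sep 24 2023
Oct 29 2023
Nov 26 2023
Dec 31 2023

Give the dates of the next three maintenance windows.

Every date is a Sunday; gaps 35, 28, 28, 35, 28, 35 days.
Each is the last Sunday of its month (at least one falls on the 29th or later, ruling out '4th Sunday').
Last Sunday of January 2024: Jan 28 2024.
Last Sunday of February 2024: Feb 25 2024.
March 2024 ends with Sunday Mar 31 2024.

Jan 28 2024, Feb 25 2024, Mar 31 2024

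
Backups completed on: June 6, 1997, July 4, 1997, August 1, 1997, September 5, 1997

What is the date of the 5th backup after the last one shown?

All dates are Fridays, 28, 28, 35 days apart.
Specifically, the 1st Friday of each month.
October 1997 — 1st Friday is October 3, 1997.
November 1997 — 1st Friday is November 7, 1997.
1st Friday of December 1997: December 5, 1997.
January 1998 — 1st Friday is January 2, 1998.
February 1998 — 1st Friday is February 6, 1998.

February 6, 1998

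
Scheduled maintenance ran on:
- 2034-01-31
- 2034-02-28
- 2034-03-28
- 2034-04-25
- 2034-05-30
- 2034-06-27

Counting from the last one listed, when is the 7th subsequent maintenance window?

2035-01-30

Every date is a Tuesday; gaps 28, 28, 28, 35, 28 days.
Each is the last Tuesday of its month (at least one falls on the 29th or later, ruling out '4th Tuesday').
July 2034 ends with Tuesday 2034-07-25.
Last Tuesday of August 2034: 2034-08-29.
Last Tuesday of September 2034: 2034-09-26.
October 2034 ends with Tuesday 2034-10-31.
Last Tuesday of November 2034: 2034-11-28.
December 2034 ends with Tuesday 2034-12-26.
January 2035 ends with Tuesday 2035-01-30.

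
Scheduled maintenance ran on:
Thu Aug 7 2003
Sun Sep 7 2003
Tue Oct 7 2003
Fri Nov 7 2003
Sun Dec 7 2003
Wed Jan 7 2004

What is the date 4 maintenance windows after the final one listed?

Fri May 7 2004

Each date is the 7th; the gaps (31, 30, 31, 30, 31) track the month lengths.
The rule is the 7th of each month.
Next: February 2004 → Sat Feb 7 2004.
Next: March 2004 → Sun Mar 7 2004.
April 2004: Wed Apr 7 2004.
Next: May 2004 → Fri May 7 2004.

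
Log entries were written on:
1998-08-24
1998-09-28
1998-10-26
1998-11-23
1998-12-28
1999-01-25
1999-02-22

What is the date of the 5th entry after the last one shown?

1999-07-26

These are Mondays at 28- or 35-day spacing (35, 28, 28, 35, 28, 28).
The pattern: 4th Monday of the month.
March 1999 — 4th Monday is 1999-03-22.
April 1999 — 4th Monday is 1999-04-26.
May 1999 — 4th Monday is 1999-05-24.
4th Monday of June 1999: 1999-06-28.
4th Monday of July 1999: 1999-07-26.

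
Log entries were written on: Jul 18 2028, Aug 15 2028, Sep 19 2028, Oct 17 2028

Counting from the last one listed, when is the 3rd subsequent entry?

Jan 16 2029

Gaps: 28, 35, 28 days — a mix of 28 and 35. Every date is a Tuesday.
Each is the 3rd Tuesday of its month.
November 2028 — 3rd Tuesday is Nov 21 2028.
3rd Tuesday of December 2028: Dec 19 2028.
3rd Tuesday of January 2029: Jan 16 2029.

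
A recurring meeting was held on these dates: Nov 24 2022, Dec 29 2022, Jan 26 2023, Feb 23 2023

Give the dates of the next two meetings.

Mar 30 2023, Apr 27 2023

All Thursdays; the gaps (35, 28, 28) vary with month length.
This is the last Thursday of each month.
Last Thursday of March 2023: Mar 30 2023.
April 2023 ends with Thursday Apr 27 2023.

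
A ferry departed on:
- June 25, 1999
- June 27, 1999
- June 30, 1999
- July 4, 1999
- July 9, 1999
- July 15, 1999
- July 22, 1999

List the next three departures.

July 30, 1999; August 8, 1999; August 18, 1999

The spacing grows by 1 each time: 2, 3, 4, 5, 6, 7 days.
Next gap: 8 days. July 22, 1999 + 8 days = July 30, 1999.
Next gap: 9 days. July 30, 1999 + 9 days = August 8, 1999.
Next gap: 10 days. August 8, 1999 + 10 days = August 18, 1999.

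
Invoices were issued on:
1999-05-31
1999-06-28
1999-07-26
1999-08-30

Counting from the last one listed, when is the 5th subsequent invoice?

2000-01-31

These are Mondays with 28, 28, 35-day gaps.
Each is the final Monday of its month — 1999-05-31 is past the 28th, so '4th Monday' doesn't fit.
Last Monday of September 1999: 1999-09-27.
October 1999 ends with Monday 1999-10-25.
November 1999 ends with Monday 1999-11-29.
December 1999 ends with Monday 1999-12-27.
January 2000 ends with Monday 2000-01-31.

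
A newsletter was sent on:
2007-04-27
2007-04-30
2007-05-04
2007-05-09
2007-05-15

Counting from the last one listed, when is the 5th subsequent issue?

Intervals are 3, 4, 5, 6 days — an arithmetic progression with common difference 1.
Next gap: 7 days. 2007-05-15 + 7 days = 2007-05-22.
Next gap: 8 days. 2007-05-22 + 8 days = 2007-05-30.
Next gap: 9 days. 2007-05-30 + 9 days = 2007-06-08.
Next gap: 10 days. 2007-06-08 + 10 days = 2007-06-18.
Next gap: 11 days. 2007-06-18 + 11 days = 2007-06-29.

2007-06-29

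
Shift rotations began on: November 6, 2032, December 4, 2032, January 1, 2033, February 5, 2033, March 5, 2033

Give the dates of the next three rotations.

April 2, 2033; May 7, 2033; June 4, 2033

Gaps: 28, 28, 35, 28 days — a mix of 28 and 35. Every date is a Saturday.
Each is the 1st Saturday of its month.
April 2033 — 1st Saturday is April 2, 2033.
1st Saturday of May 2033: May 7, 2033.
1st Saturday of June 2033: June 4, 2033.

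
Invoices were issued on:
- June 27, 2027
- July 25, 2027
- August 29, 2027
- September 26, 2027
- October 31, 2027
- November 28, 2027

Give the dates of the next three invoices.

All Sundays; the gaps (28, 35, 28, 35, 28) vary with month length.
This is the last Sunday of each month.
December 2027 ends with Sunday December 26, 2027.
January 2028 ends with Sunday January 30, 2028.
Last Sunday of February 2028: February 27, 2028.

December 26, 2027; January 30, 2028; February 27, 2028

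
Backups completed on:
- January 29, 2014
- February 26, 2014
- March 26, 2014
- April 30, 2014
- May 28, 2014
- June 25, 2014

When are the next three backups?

All Wednesdays; the gaps (28, 28, 35, 28, 28) vary with month length.
This is the last Wednesday of each month.
Last Wednesday of July 2014: July 30, 2014.
August 2014 ends with Wednesday August 27, 2014.
September 2014 ends with Wednesday September 24, 2014.

July 30, 2014; August 27, 2014; September 24, 2014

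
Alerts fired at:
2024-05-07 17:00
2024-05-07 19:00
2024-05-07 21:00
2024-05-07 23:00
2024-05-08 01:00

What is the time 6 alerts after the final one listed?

Spacing: 2, 2, 2, 2 h — constant 2 h.
2024-05-08 01:00 + 2 h = 2024-05-08 03:00.
2024-05-08 03:00 + 2 h = 2024-05-08 05:00.
2024-05-08 05:00 + 2 h = 2024-05-08 07:00.
2024-05-08 07:00 + 2 h = 2024-05-08 09:00.
2024-05-08 09:00 + 2 h = 2024-05-08 11:00.
2024-05-08 11:00 + 2 h = 2024-05-08 13:00.

2024-05-08 13:00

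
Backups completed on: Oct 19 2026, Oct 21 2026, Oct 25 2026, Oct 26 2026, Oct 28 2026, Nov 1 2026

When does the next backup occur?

Every event lands on a Monday or Wednesday or Sunday (gaps cycle 2, 4, 1, 2, 4).
So the schedule is: every Monday, Wednesday and Sunday.
Next Monday: Nov 2 2026.

Nov 2 2026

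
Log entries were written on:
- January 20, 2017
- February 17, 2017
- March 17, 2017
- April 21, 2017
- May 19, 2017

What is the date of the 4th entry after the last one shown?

Gaps: 28, 28, 35, 28 days — a mix of 28 and 35. Every date is a Friday.
Each is the 3rd Friday of its month.
June 2017 — 3rd Friday is June 16, 2017.
July 2017 — 3rd Friday is July 21, 2017.
August 2017 — 3rd Friday is August 18, 2017.
September 2017 — 3rd Friday is September 15, 2017.

September 15, 2017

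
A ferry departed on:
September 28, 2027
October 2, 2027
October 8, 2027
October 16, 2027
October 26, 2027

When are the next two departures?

November 7, 2027; November 21, 2027

The spacing grows by 2 each time: 4, 6, 8, 10 days.
Next gap: 12 days. October 26, 2027 + 12 days = November 7, 2027.
Next gap: 14 days. November 7, 2027 + 14 days = November 21, 2027.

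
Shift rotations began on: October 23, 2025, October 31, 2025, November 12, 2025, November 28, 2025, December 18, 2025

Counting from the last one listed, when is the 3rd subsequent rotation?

Intervals are 8, 12, 16, 20 days — an arithmetic progression with common difference 4.
Next gap: 24 days. December 18, 2025 + 24 days = January 11, 2026.
Next gap: 28 days. January 11, 2026 + 28 days = February 8, 2026.
Next gap: 32 days. February 8, 2026 + 32 days = March 12, 2026.

March 12, 2026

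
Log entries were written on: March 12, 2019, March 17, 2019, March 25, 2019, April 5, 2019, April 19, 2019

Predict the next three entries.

Intervals are 5, 8, 11, 14 days — an arithmetic progression with common difference 3.
Next gap: 17 days. April 19, 2019 + 17 days = May 6, 2019.
Next gap: 20 days. May 6, 2019 + 20 days = May 26, 2019.
Next gap: 23 days. May 26, 2019 + 23 days = June 18, 2019.

May 6, 2019; May 26, 2019; June 18, 2019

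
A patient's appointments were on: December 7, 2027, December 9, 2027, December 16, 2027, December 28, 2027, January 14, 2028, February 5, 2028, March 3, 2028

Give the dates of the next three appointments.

April 4, 2028; May 11, 2028; June 22, 2028

Intervals are 2, 7, 12, 17, 22, 27 days — an arithmetic progression with common difference 5.
Next gap: 32 days. March 3, 2028 + 32 days = April 4, 2028.
Next gap: 37 days. April 4, 2028 + 37 days = May 11, 2028.
Next gap: 42 days. May 11, 2028 + 42 days = June 22, 2028.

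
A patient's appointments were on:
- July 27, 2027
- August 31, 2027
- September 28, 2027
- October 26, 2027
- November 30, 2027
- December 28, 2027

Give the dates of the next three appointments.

Every date is a Tuesday; gaps 35, 28, 28, 35, 28 days.
Each is the last Tuesday of its month (at least one falls on the 29th or later, ruling out '4th Tuesday').
Last Tuesday of January 2028: January 25, 2028.
Last Tuesday of February 2028: February 29, 2028.
Last Tuesday of March 2028: March 28, 2028.

January 25, 2028; February 29, 2028; March 28, 2028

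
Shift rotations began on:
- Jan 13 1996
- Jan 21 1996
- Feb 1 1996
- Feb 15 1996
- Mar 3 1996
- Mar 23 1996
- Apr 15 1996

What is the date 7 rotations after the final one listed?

Dec 16 1996

The spacing grows by 3 each time: 8, 11, 14, 17, 20, 23 days.
Next gap: 26 days. Apr 15 1996 + 26 days = May 11 1996.
Next gap: 29 days. May 11 1996 + 29 days = Jun 9 1996.
Next gap: 32 days. Jun 9 1996 + 32 days = Jul 11 1996.
Next gap: 35 days. Jul 11 1996 + 35 days = Aug 15 1996.
Next gap: 38 days. Aug 15 1996 + 38 days = Sep 22 1996.
Next gap: 41 days. Sep 22 1996 + 41 days = Nov 2 1996.
Next gap: 44 days. Nov 2 1996 + 44 days = Dec 16 1996.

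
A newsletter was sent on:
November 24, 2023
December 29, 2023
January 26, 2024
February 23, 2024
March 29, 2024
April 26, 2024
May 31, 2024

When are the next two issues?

All Fridays; the gaps (35, 28, 28, 35, 28, 35) vary with month length.
This is the last Friday of each month.
June 2024 ends with Friday June 28, 2024.
Last Friday of July 2024: July 26, 2024.

June 28, 2024; July 26, 2024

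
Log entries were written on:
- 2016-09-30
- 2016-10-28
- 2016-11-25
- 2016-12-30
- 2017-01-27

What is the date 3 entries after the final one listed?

2017-04-28

Every date is a Friday; gaps 28, 28, 35, 28 days.
Each is the last Friday of its month (at least one falls on the 29th or later, ruling out '4th Friday').
February 2017 ends with Friday 2017-02-24.
Last Friday of March 2017: 2017-03-31.
Last Friday of April 2017: 2017-04-28.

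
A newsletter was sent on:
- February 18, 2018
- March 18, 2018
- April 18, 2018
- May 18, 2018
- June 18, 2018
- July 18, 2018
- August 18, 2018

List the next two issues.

September 18, 2018; October 18, 2018

Gaps: 28, 31, 30, 31, 30, 31 days — not constant. Every event is on the 18th of the month.
Pattern: the 18th of each month.
Next: September 2018 → September 18, 2018.
October 2018: October 18, 2018.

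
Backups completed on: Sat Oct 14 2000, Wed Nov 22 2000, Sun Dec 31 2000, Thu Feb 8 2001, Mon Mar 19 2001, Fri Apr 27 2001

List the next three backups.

Every event comes 39 days after the last (39, 39, 39, 39, 39).
Fri Apr 27 2001 + 39 days = Tue Jun 5 2001.
Tue Jun 5 2001 + 39 days = Sat Jul 14 2001.
Sat Jul 14 2001 + 39 days = Wed Aug 22 2001.

Tue Jun 5 2001, Sat Jul 14 2001, Wed Aug 22 2001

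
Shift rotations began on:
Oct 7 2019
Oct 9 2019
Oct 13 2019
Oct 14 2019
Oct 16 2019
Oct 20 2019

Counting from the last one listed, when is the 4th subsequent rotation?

Oct 28 2019

Every event lands on a Monday or Wednesday or Sunday (gaps cycle 2, 4, 1, 2, 4).
So the schedule is: every Monday, Wednesday and Sunday.
Next Monday: Oct 21 2019.
Next Wednesday: Oct 23 2019.
Next Sunday: Oct 27 2019.
Next Monday: Oct 28 2019.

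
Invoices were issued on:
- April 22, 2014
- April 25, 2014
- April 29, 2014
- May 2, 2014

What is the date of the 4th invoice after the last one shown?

Gaps: 3, 4, 3 days — not constant, but cyclic with period 2.
The events fall on every Tuesday and Friday.
Next Tuesday: May 6, 2014.
The following Friday is May 9, 2014.
Next Tuesday: May 13, 2014.
The following Friday is May 16, 2014.

May 16, 2014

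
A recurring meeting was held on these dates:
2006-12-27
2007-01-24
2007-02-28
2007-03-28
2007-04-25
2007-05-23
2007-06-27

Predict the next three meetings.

These are Wednesdays at 28- or 35-day spacing (28, 35, 28, 28, 28, 35).
The pattern: 4th Wednesday of the month.
July 2007 — 4th Wednesday is 2007-07-25.
4th Wednesday of August 2007: 2007-08-22.
4th Wednesday of September 2007: 2007-09-26.

2007-07-25, 2007-08-22, 2007-09-26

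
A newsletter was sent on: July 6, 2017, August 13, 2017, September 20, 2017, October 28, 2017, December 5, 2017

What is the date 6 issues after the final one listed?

Gaps between consecutive events: 38, 38, 38, 38 days — a constant 38-day interval.
December 5, 2017 + 38 days = January 12, 2018.
January 12, 2018 + 38 days = February 19, 2018.
February 19, 2018 + 38 days = March 29, 2018.
March 29, 2018 + 38 days = May 6, 2018.
May 6, 2018 + 38 days = June 13, 2018.
June 13, 2018 + 38 days = July 21, 2018.

July 21, 2018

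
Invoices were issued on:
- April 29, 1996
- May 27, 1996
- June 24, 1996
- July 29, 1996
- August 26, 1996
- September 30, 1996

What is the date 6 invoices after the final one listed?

All Mondays; the gaps (28, 28, 35, 28, 35) vary with month length.
This is the last Monday of each month.
Last Monday of October 1996: October 28, 1996.
November 1996 ends with Monday November 25, 1996.
December 1996 ends with Monday December 30, 1996.
January 1997 ends with Monday January 27, 1997.
February 1997 ends with Monday February 24, 1997.
Last Monday of March 1997: March 31, 1997.

March 31, 1997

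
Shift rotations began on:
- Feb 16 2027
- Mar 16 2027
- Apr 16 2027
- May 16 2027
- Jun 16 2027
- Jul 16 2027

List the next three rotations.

The day-of-month is always 16 (28, 31, 30, 31, 30 days between events).
So this recurs on the 16th of each month.
August 2027: Aug 16 2027.
Next: September 2027 → Sep 16 2027.
October 2027: Oct 16 2027.

Aug 16 2027, Sep 16 2027, Oct 16 2027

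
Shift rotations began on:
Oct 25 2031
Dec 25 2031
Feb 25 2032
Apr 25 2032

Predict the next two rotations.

The day-of-month is always 25 (61, 62, 60 days between events).
So this recurs on the 25th of every 2 months.
June 2032: Jun 25 2032.
August 2032: Aug 25 2032.

Jun 25 2032, Aug 25 2032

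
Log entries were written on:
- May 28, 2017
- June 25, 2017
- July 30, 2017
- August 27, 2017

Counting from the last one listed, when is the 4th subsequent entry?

Every date is a Sunday; gaps 28, 35, 28 days.
Each is the last Sunday of its month (at least one falls on the 29th or later, ruling out '4th Sunday').
September 2017 ends with Sunday September 24, 2017.
October 2017 ends with Sunday October 29, 2017.
Last Sunday of November 2017: November 26, 2017.
December 2017 ends with Sunday December 31, 2017.

December 31, 2017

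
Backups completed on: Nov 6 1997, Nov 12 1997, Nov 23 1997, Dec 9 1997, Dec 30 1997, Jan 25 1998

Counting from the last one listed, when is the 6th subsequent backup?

Intervals are 6, 11, 16, 21, 26 days — an arithmetic progression with common difference 5.
Next gap: 31 days. Jan 25 1998 + 31 days = Feb 25 1998.
Next gap: 36 days. Feb 25 1998 + 36 days = Apr 2 1998.
Next gap: 41 days. Apr 2 1998 + 41 days = May 13 1998.
Next gap: 46 days. May 13 1998 + 46 days = Jun 28 1998.
Next gap: 51 days. Jun 28 1998 + 51 days = Aug 18 1998.
Next gap: 56 days. Aug 18 1998 + 56 days = Oct 13 1998.

Oct 13 1998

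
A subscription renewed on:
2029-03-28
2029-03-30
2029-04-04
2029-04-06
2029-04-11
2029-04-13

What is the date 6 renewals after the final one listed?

Every event lands on a Wednesday or Friday (gaps cycle 2, 5, 2, 5, 2).
So the schedule is: every Wednesday and Friday.
Next Wednesday: 2029-04-18.
The following Friday is 2029-04-20.
The following Wednesday is 2029-04-25.
The following Friday is 2029-04-27.
The following Wednesday is 2029-05-02.
Next Friday: 2029-05-04.

2029-05-04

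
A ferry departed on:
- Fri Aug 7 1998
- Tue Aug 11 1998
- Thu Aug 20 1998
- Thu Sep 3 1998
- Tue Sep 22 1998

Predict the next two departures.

Fri Oct 16 1998, Sat Nov 14 1998

Intervals are 4, 9, 14, 19 days — an arithmetic progression with common difference 5.
Next gap: 24 days. Tue Sep 22 1998 + 24 days = Fri Oct 16 1998.
Next gap: 29 days. Fri Oct 16 1998 + 29 days = Sat Nov 14 1998.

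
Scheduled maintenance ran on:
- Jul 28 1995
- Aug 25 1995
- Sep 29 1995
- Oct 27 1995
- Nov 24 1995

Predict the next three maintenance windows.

Dec 29 1995, Jan 26 1996, Feb 23 1996

Every date is a Friday; gaps 28, 35, 28, 28 days.
Each is the last Friday of its month (at least one falls on the 29th or later, ruling out '4th Friday').
Last Friday of December 1995: Dec 29 1995.
Last Friday of January 1996: Jan 26 1996.
Last Friday of February 1996: Feb 23 1996.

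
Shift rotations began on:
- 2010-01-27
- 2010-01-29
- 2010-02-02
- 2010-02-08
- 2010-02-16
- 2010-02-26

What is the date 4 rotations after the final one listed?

Intervals are 2, 4, 6, 8, 10 days — an arithmetic progression with common difference 2.
Next gap: 12 days. 2010-02-26 + 12 days = 2010-03-10.
Next gap: 14 days. 2010-03-10 + 14 days = 2010-03-24.
Next gap: 16 days. 2010-03-24 + 16 days = 2010-04-09.
Next gap: 18 days. 2010-04-09 + 18 days = 2010-04-27.

2010-04-27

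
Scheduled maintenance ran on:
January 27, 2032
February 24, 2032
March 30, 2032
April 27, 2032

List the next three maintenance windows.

May 25, 2032; June 29, 2032; July 27, 2032

Every date is a Tuesday; gaps 28, 35, 28 days.
Each is the last Tuesday of its month (at least one falls on the 29th or later, ruling out '4th Tuesday').
May 2032 ends with Tuesday May 25, 2032.
Last Tuesday of June 2032: June 29, 2032.
Last Tuesday of July 2032: July 27, 2032.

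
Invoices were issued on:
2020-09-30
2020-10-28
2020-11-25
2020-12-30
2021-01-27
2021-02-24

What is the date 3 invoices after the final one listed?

2021-05-26

All Wednesdays; the gaps (28, 28, 35, 28, 28) vary with month length.
This is the last Wednesday of each month.
Last Wednesday of March 2021: 2021-03-31.
Last Wednesday of April 2021: 2021-04-28.
May 2021 ends with Wednesday 2021-05-26.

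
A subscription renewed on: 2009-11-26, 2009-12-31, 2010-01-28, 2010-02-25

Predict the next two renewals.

These are Thursdays with 35, 28, 28-day gaps.
Each is the final Thursday of its month — 2009-12-31 is past the 28th, so '4th Thursday' doesn't fit.
Last Thursday of March 2010: 2010-03-25.
April 2010 ends with Thursday 2010-04-29.

2010-03-25, 2010-04-29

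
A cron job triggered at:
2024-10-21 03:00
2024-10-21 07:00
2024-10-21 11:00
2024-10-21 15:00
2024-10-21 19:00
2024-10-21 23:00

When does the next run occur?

The interval is a steady 4 hours (4, 4, 4, 4, 4).
2024-10-21 23:00 + 4 h = 2024-10-22 03:00.

2024-10-22 03:00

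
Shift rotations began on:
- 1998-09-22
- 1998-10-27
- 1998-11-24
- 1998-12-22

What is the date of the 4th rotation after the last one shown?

All dates are Tuesdays, 35, 28, 28 days apart.
Specifically, the 4th Tuesday of each month.
4th Tuesday of January 1999: 1999-01-26.
4th Tuesday of February 1999: 1999-02-23.
4th Tuesday of March 1999: 1999-03-23.
4th Tuesday of April 1999: 1999-04-27.

1999-04-27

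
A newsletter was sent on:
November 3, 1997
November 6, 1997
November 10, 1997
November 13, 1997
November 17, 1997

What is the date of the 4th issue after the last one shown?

December 1, 1997

The gap pattern 3, 4, 3, 4 repeats every 2 events.
These are the Mondays and Thursdays of each week.
Next Thursday: November 20, 1997.
Next Monday: November 24, 1997.
The following Thursday is November 27, 1997.
Next Monday: December 1, 1997.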